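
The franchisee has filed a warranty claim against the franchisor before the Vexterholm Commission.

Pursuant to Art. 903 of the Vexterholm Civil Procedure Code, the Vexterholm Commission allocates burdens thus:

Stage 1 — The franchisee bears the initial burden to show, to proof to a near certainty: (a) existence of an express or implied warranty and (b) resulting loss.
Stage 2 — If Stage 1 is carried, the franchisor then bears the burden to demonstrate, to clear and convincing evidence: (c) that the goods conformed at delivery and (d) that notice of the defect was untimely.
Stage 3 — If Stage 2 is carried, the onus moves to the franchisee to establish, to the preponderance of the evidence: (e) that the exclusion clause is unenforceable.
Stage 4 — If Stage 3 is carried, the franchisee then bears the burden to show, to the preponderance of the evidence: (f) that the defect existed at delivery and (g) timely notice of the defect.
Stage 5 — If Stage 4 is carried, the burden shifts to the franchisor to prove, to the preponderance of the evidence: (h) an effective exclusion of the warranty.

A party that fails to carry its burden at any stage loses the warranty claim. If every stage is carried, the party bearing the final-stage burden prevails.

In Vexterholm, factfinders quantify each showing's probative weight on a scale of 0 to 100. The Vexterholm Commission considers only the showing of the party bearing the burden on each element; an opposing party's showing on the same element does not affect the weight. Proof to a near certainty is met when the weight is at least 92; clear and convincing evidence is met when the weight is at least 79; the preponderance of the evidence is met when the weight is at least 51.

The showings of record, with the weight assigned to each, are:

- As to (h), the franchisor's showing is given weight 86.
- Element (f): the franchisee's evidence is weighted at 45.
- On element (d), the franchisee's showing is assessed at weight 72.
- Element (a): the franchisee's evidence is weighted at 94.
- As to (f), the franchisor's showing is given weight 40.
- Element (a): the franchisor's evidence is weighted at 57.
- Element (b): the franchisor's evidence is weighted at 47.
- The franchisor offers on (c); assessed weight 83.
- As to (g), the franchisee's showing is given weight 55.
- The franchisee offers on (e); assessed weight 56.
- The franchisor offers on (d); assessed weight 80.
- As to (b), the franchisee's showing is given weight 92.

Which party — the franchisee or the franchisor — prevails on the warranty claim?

franchisor

At Stage 1 the franchisee must meet proof to a near certainty (weight is at least 92): on (a) the weight is 94 (the franchisor's 57 is given no effect), ≥ 92, so (a) meets the standard; on (b) the weight is 92 (the franchisor's 47 is given no effect), which does reach 92, so (b) meets the standard.
  The franchisee carries Stage 1; the franchisor now bears the burden.
At Stage 2 the franchisor must meet clear and convincing evidence (weight is at least 79): on (c) the weight is 83, ≥ 79, so (c) meets the standard; on (d) the weight is 80 (the franchisee's 72 is given no effect), ≥ 79, so (d) meets the standard.
  Stage 2 is satisfied; the onus moves to the franchisee.
At Stage 3 the franchisee must meet the preponderance of the evidence (weight is at least 51): on (e) the weight is 56, ≥ 51, so (e) meets the standard.
  All elements met. The franchisee retains the burden for Stage 4.
At Stage 4 the franchisee must meet the preponderance of the evidence (weight is at least 51): on (f) the weight is 45 (the franchisor's 40 is given no effect), < 51, so (f) does not meet the standard; on (g) the weight is 55, which does reach 51, so (g) meets the standard.
  Stage 4 not carried; the franchisee fails its burden.
The franchisor prevails.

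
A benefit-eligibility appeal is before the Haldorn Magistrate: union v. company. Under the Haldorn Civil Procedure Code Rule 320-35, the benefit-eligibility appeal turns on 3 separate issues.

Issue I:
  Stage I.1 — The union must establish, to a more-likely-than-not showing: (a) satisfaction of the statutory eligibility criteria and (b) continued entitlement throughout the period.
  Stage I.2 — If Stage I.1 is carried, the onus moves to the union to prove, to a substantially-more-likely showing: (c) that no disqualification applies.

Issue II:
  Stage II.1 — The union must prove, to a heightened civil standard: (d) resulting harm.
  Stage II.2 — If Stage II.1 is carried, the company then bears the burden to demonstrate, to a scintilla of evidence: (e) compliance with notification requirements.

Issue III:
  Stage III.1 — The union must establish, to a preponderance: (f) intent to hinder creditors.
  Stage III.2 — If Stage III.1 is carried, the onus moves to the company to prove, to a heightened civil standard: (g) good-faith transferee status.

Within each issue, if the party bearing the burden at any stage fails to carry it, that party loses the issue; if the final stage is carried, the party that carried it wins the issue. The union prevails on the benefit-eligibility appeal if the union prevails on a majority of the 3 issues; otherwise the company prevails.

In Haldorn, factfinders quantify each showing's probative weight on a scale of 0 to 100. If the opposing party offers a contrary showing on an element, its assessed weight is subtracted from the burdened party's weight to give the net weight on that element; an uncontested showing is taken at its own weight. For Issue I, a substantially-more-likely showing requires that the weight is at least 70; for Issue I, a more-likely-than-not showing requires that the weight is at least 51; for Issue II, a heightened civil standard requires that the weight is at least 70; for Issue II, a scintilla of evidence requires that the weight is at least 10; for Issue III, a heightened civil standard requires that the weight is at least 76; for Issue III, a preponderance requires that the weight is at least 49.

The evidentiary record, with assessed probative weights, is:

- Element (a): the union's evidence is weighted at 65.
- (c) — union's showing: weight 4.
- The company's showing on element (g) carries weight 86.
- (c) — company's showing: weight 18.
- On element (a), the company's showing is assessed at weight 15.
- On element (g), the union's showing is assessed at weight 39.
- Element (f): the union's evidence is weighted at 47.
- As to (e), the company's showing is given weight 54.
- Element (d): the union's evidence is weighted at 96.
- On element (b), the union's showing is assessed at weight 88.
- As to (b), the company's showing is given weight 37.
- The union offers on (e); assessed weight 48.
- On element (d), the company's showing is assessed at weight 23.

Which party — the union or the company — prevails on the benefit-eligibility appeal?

— Issue I —
At Stage I.1 the union must meet a more-likely-than-not showing (weight is at least 51): on (a) the weight is 65 less the opposing 15 gives net 50, < 51, so (a) does not meet the standard; on (b) the weight is 88 less the opposing 37 gives net 51, which does reach 51, so (b) meets the standard.
  Not every element is met, so the union fails to carry Stage I.1.
The company prevails on this issue.
— Issue II —
Stage II.1 (union, a heightened civil standard, weight is at least 70): (d) net 96−23=73 ≥ 70 — meets.
  All elements met. The burden passes to the company.
Stage II.2 (company, a scintilla of evidence, weight is at least 10): (e) net 54−48=6 < 10 — fails.
  Not every element is met, so the company fails to carry Stage II.2.
The union prevails on this issue.
— Issue III —
Stage III.1 — burden on union; standard: a preponderance (weight is at least 49).
    (f): 47 < 49 [not met]
  Stage III.1 not carried; the union fails its burden.
So the company prevails on this issue.
Per-issue: Issue I → company; Issue II → union; Issue III → company. The union must prevail on a majority of issues; overall, the company prevails.

company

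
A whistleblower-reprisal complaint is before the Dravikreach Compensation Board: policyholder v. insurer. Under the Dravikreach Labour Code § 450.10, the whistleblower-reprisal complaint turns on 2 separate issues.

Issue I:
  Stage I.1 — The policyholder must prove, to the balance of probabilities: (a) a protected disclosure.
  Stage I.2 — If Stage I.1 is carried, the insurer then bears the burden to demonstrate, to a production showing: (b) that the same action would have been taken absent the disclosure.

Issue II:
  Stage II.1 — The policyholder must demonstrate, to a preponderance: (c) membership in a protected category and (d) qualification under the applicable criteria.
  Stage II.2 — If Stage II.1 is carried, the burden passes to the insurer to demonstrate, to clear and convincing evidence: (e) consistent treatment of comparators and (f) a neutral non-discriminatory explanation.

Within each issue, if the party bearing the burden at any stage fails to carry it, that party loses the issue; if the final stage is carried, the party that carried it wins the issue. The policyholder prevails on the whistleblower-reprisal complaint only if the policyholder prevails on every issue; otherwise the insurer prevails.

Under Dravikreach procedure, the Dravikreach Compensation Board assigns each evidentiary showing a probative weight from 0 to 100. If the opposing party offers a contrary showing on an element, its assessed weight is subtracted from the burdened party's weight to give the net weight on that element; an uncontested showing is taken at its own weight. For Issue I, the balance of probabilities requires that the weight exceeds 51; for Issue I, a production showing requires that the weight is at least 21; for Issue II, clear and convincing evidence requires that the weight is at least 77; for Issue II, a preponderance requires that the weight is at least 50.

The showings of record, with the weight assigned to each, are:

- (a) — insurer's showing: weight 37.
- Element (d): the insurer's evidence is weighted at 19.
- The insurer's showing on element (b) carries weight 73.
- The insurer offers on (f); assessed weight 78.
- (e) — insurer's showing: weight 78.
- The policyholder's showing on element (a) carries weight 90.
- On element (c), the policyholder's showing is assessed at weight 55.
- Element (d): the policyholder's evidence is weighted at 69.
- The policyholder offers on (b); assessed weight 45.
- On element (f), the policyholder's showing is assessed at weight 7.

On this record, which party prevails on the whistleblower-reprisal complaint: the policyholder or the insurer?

insurer

— Issue I —
Stage I.1 — burden on policyholder; standard: the balance of probabilities (weight exceeds 51).
    (a): 90 − 37 = 53 > 51 [met]
  Stage I.1 carried; the burden shifts to the insurer.
Stage I.2 — burden on insurer; standard: a production showing (weight is at least 21).
    (b): 73 − 45 = 28 ≥ 21 [met]
  All elements met at the final stage.
All stages carried — the insurer prevails on this issue.
— Issue II —
At Stage II.1 the policyholder must meet a preponderance (weight is at least 50): on (c) the weight is 55, ≥ 50, so (c) meets the standard; on (d) the weight is 69 less the opposing 19 gives net 50, ≥ 50, so (d) meets the standard.
  Stage II.1 is satisfied; the onus moves to the insurer.
At Stage II.2 the insurer must meet clear and convincing evidence (weight is at least 77): on (e) the weight is 78, ≥ 77, so (e) meets the standard; on (f) the weight is 78 less the opposing 7 gives net 71, < 77, so (f) does not meet the standard.
  Stage II.2 not carried; the insurer fails its burden.
The analysis ends at Stage II.2; the policyholder prevails on this issue.
Per-issue: Issue I → insurer; Issue II → policyholder. The policyholder must prevail on every issue; overall, the insurer prevails.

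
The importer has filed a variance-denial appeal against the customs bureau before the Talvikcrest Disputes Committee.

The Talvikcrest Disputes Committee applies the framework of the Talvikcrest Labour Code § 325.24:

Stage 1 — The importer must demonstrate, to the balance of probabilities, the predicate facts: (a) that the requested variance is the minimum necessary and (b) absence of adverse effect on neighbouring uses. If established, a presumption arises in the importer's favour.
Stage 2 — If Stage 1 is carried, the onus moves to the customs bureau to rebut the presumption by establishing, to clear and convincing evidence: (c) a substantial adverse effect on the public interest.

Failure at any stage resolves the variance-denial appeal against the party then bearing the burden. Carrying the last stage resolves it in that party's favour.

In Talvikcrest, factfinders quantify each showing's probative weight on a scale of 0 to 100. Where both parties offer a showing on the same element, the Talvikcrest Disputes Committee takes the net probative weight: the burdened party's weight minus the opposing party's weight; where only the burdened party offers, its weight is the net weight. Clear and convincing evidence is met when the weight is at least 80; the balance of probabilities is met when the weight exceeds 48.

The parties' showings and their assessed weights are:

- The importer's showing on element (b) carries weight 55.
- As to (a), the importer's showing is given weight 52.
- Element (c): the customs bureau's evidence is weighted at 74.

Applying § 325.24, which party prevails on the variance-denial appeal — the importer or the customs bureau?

Stage 1 — burden on importer; standard: the balance of probabilities (weight exceeds 48).
    (a): 52 > 48 [met]
    (b): 55 > 48 [met]
  Stage 1 carried; the burden shifts to the customs bureau.
Stage 2 — burden on customs bureau; standard: clear and convincing evidence (weight is at least 80).
    (c): 74 < 80 [not met]
  Not every element is met, so the customs bureau fails to carry Stage 2.
So the importer prevails.

importer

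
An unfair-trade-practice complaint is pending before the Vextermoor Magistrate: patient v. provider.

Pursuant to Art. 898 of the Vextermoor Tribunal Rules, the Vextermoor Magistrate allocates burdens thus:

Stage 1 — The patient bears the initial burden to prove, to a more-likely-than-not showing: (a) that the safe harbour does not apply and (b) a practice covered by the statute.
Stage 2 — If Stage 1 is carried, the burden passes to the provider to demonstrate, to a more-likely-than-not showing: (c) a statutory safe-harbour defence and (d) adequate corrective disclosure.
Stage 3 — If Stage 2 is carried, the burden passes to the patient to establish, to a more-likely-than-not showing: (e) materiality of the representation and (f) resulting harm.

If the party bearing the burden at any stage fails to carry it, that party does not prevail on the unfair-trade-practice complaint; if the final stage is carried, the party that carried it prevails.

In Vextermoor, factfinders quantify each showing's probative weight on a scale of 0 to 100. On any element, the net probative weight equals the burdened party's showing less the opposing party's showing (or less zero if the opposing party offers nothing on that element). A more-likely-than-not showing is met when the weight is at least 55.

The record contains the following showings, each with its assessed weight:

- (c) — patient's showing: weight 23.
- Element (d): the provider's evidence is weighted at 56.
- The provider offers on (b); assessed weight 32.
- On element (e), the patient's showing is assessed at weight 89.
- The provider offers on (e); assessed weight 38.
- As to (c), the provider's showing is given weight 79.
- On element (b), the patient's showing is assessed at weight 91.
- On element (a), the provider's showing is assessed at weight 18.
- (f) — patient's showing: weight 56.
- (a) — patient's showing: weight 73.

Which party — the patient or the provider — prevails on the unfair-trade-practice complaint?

provider

Stage 1 — burden on patient; standard: a more-likely-than-not showing (weight is at least 55).
    (a): 73 − 18 = 55 ≥ 55 [met]
    (b): 91 − 32 = 59 ≥ 55 [met]
  Stage 1 is satisfied; the onus moves to the provider.
Stage 2 — burden on provider; standard: a more-likely-than-not showing (weight is at least 55).
    (c): 79 − 23 = 56 ≥ 55 [met]
    (d): 56 ≥ 55 [met]
  The provider carries Stage 2; the patient now bears the burden.
Stage 3 — burden on patient; standard: a more-likely-than-not showing (weight is at least 55).
    (e): 89 − 38 = 51 < 55 [not met]
    (f): 56 ≥ 55 [met]
  Not every element is met, so the patient fails to carry Stage 3.
The provider prevails.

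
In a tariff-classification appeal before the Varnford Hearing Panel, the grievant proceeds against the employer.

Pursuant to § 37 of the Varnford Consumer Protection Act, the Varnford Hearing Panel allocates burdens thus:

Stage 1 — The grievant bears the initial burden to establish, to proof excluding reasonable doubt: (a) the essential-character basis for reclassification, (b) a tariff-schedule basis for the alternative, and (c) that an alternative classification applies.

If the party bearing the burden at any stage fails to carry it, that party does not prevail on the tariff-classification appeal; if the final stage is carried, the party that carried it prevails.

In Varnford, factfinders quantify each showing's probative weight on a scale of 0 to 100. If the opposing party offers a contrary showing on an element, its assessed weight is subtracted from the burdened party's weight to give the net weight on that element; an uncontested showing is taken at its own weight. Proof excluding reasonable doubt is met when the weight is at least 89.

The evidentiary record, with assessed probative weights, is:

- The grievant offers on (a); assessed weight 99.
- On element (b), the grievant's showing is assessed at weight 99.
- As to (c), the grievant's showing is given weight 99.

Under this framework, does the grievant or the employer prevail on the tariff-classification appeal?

grievant

At Stage 1 the grievant must meet proof excluding reasonable doubt (weight is at least 89): on (a) the weight is 99, ≥ 89, so (a) meets the standard; on (b) the weight is 99, which does reach 89, so (b) meets the standard; on (c) the weight is 99, ≥ 89, so (c) meets the standard.
  The grievant carries the last stage.
All stages carried — the grievant prevails.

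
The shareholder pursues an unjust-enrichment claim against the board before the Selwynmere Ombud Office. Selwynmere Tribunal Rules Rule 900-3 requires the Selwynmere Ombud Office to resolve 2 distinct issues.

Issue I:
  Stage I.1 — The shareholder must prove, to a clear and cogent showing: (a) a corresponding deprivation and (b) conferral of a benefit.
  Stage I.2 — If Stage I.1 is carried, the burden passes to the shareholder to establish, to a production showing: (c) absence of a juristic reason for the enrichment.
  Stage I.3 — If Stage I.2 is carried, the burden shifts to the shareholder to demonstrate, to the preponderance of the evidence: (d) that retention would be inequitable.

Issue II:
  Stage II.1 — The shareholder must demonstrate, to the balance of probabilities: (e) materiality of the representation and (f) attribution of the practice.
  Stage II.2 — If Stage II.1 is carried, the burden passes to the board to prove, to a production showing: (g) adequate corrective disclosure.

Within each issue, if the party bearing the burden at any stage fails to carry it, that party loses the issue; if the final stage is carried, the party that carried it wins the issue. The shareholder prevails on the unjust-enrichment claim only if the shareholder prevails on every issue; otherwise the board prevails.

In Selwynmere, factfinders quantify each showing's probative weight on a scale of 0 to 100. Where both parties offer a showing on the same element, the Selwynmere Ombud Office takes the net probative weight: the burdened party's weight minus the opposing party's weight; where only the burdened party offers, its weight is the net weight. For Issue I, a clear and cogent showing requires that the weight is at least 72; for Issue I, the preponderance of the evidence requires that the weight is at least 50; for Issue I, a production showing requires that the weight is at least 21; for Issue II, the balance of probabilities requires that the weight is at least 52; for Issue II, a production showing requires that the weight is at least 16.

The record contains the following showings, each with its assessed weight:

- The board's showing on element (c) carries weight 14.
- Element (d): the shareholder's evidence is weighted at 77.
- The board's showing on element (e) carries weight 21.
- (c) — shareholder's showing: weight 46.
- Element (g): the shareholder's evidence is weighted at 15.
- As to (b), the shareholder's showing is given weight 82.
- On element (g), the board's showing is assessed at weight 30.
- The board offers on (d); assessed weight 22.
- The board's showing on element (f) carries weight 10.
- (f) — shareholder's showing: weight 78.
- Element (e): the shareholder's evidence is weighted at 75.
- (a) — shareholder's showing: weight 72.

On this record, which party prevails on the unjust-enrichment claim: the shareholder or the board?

— Issue I —
Stage I.1 — burden on shareholder; standard: a clear and cogent showing (weight is at least 72).
    (a): 72 ≥ 72 [met]
    (b): 82 ≥ 72 [met]
  Stage I.1 carried; the burden remains with the shareholder.
Stage I.2 — burden on shareholder; standard: a production showing (weight is at least 21).
    (c): 46 − 14 = 32 ≥ 21 [met]
  Stage I.2 is satisfied; the shareholder continues to bear the burden.
Stage I.3 — burden on shareholder; standard: the preponderance of the evidence (weight is at least 50).
    (d): 77 − 22 = 55 ≥ 50 [met]
  The shareholder carries the last stage.
All stages carried — the shareholder prevails on this issue.
— Issue II —
Stage II.1 — burden on shareholder; standard: the balance of probabilities (weight is at least 52).
    (e): 75 − 21 = 54 ≥ 52 [met]
    (f): 78 − 10 = 68 ≥ 52 [met]
  All elements met. The burden passes to the board.
Stage II.2 — burden on board; standard: a production showing (weight is at least 16).
    (g): 30 − 15 = 15 < 16 [not met]
  Stage II.2 not carried; the board fails its burden.
The shareholder prevails on this issue.
Per-issue: Issue I → shareholder; Issue II → shareholder. The shareholder must prevail on every issue; overall, the shareholder prevails.

shareholder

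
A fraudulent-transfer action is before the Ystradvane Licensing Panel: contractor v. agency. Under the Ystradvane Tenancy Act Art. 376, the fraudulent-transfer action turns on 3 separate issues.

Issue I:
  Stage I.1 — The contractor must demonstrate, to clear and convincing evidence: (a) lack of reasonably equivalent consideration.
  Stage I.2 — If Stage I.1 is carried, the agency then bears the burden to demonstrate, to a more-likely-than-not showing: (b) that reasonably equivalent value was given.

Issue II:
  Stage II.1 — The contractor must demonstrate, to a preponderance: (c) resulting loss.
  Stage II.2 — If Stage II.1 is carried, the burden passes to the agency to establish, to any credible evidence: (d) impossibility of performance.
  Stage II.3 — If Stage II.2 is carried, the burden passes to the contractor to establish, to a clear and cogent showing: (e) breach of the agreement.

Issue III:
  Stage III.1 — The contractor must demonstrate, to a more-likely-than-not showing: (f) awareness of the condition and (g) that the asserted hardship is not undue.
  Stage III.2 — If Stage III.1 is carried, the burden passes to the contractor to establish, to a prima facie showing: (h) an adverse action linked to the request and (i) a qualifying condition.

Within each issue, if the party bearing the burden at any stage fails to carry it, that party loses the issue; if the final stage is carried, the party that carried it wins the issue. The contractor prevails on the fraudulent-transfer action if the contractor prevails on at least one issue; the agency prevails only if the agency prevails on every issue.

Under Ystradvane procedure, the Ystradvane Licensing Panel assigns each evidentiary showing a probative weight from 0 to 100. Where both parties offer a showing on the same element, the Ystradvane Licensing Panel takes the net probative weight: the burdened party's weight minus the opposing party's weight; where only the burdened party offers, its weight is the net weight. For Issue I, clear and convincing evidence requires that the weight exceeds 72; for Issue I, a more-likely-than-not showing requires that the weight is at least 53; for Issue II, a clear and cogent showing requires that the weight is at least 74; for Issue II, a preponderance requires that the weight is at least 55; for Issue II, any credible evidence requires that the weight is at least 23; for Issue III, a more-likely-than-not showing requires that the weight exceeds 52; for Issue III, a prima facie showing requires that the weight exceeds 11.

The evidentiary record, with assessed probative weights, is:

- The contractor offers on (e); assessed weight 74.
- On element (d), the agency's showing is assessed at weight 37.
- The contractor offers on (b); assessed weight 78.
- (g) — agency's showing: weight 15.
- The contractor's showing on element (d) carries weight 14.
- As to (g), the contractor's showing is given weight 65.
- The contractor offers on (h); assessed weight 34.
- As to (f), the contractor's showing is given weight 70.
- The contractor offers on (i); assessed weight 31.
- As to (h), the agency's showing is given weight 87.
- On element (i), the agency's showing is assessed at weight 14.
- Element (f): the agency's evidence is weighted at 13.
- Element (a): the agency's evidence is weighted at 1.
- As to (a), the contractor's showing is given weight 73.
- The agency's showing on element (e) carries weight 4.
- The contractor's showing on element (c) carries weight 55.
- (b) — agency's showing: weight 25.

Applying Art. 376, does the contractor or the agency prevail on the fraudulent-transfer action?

— Issue I —
Stage I.1 (contractor, clear and convincing evidence, weight exceeds 72): (a) net 73−1=72 ≤ 72 — fails.
  Not every element is met, so the contractor fails to carry Stage I.1.
So the agency prevails on this issue.
— Issue II —
Stage II.1 (contractor, a preponderance, weight is at least 55): (c) 55 ≥ 55 — meets.
  Stage II.1 carried; the burden shifts to the agency.
Stage II.2 (agency, any credible evidence, weight is at least 23): (d) net 37−14=23 ≥ 23 — meets.
  Stage II.2 carried; the burden shifts to the contractor.
Stage II.3 (contractor, a clear and cogent showing, weight is at least 74): (e) net 74−4=70 < 74 — fails.
  Not every element is met, so the contractor fails to carry Stage II.3.
So the agency prevails on this issue.
— Issue III —
Stage III.1 (contractor, a more-likely-than-not showing, weight exceeds 52): (f) net 70−13=57 > 52 — meets; (g) net 65−15=50 ≤ 52 — fails.
  The contractor does not carry Stage III.1.
So the agency prevails on this issue.
Per-issue: Issue I → agency; Issue II → agency; Issue III → agency. The contractor must prevail on at least one issue; overall, the agency prevails.

agency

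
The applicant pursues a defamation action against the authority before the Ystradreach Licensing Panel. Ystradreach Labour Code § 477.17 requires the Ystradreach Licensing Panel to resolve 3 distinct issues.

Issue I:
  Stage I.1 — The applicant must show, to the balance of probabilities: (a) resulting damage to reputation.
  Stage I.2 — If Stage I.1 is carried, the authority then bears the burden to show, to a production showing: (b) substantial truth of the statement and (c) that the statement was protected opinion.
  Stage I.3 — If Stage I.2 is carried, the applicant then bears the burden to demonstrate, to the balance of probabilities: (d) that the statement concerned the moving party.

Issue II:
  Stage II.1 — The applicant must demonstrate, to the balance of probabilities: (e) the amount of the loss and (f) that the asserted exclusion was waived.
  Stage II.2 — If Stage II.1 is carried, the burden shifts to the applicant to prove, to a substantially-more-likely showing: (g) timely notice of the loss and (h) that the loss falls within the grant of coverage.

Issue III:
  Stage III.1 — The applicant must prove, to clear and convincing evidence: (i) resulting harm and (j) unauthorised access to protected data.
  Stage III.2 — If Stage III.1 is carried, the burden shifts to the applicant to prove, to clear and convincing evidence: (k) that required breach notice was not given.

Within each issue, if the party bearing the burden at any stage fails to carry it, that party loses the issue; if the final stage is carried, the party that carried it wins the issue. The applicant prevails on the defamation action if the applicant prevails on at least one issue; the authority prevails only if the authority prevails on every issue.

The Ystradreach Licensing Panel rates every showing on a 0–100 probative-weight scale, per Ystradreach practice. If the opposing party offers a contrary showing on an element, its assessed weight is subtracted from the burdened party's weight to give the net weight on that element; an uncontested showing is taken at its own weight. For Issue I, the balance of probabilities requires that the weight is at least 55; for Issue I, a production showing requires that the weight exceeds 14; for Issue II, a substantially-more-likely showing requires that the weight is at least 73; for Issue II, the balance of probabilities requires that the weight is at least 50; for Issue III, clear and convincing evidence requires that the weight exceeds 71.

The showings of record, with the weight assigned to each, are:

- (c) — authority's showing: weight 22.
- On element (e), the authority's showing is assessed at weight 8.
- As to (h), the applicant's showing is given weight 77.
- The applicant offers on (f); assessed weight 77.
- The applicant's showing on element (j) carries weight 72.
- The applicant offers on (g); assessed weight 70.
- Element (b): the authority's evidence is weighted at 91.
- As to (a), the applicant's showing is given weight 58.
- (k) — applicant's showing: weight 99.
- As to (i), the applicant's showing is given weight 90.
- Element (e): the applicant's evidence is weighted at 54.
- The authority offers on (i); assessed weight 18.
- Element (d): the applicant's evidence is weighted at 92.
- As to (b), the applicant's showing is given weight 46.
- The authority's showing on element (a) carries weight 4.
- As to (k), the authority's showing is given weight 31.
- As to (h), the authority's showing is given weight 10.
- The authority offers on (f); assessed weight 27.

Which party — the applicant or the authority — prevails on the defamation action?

— Issue I —
Stage I.1 (applicant, the balance of probabilities, weight is at least 55): (a) net 58−4=54 < 55 — fails.
  Not every element is met, so the applicant fails to carry Stage I.1.
So the authority prevails on this issue.
— Issue II —
At Stage II.1 the applicant must meet the balance of probabilities (weight is at least 50): on (e) the weight is 54 less the opposing 8 gives net 46, which does not reach 50, so (e) does not meet the standard; on (f) the weight is 77 less the opposing 27 gives net 50, ≥ 50, so (f) meets the standard.
  Not every element is met, so the applicant fails to carry Stage II.1.
The authority prevails on this issue.
— Issue III —
Stage III.1 (applicant, clear and convincing evidence, weight exceeds 71): (i) net 90−18=72 > 71 — meets; (j) 72 > 71 — meets.
  Stage III.1 is satisfied; the applicant continues to bear the burden.
Stage III.2 (applicant, clear and convincing evidence, weight exceeds 71): (k) net 99−31=68 ≤ 71 — fails.
  Stage III.2 not carried; the applicant fails its burden.
So the authority prevails on this issue.
Per-issue: Issue I → authority; Issue II → authority; Issue III → authority. The applicant must prevail on at least one issue; overall, the authority prevails.

authority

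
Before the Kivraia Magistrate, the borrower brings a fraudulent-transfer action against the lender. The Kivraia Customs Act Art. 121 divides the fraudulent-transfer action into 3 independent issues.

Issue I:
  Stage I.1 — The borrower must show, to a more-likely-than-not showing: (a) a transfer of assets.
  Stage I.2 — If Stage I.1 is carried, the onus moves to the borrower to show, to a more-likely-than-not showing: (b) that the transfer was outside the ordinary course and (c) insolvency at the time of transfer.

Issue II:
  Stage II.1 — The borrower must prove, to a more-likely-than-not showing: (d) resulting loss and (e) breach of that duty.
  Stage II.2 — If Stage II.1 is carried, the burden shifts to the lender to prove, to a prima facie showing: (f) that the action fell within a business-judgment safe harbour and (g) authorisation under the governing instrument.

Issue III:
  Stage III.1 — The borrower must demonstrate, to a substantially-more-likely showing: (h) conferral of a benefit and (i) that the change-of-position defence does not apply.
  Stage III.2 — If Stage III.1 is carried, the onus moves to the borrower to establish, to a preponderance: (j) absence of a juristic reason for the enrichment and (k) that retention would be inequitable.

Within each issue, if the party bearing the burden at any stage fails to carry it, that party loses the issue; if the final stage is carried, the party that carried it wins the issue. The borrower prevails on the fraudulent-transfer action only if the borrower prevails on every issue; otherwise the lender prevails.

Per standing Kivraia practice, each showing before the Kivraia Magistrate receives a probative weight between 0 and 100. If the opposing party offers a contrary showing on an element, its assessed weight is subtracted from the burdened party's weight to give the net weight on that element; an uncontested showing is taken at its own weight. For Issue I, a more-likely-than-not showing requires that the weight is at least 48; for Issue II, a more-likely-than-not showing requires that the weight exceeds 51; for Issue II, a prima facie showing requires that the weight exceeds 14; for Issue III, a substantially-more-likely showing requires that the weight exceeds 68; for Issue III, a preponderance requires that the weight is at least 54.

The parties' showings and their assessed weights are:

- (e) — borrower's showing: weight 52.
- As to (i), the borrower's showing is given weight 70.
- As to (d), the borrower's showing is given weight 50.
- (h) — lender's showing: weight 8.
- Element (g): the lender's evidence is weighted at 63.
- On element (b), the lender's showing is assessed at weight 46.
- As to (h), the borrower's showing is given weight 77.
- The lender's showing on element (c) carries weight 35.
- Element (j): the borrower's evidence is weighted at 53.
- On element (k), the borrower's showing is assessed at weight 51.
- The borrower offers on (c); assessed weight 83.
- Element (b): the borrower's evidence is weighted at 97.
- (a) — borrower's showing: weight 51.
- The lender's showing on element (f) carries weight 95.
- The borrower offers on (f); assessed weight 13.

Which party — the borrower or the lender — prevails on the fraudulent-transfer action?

lender

— Issue I —
Stage I.1 (borrower, a more-likely-than-not showing, weight is at least 48): (a) 51 ≥ 48 — meets.
  Stage I.1 carried; the burden remains with the borrower.
Stage I.2 (borrower, a more-likely-than-not showing, weight is at least 48): (b) net 97−46=51 ≥ 48 — meets; (c) net 83−35=48 ≥ 48 — meets.
  The borrower carries the last stage.
All stages carried — the borrower prevails on this issue.
— Issue II —
Stage II.1 — burden on borrower; standard: a more-likely-than-not showing (weight exceeds 51).
    (d): 50 ≤ 51 [not met]
    (e): 52 > 51 [met]
  Not every element is met, so the borrower fails to carry Stage II.1.
The lender prevails on this issue.
— Issue III —
At Stage III.1 the borrower must meet a substantially-more-likely showing (weight exceeds 68): on (h) the weight is 77 less the opposing 8 gives net 69, which does exceed 68, so (h) meets the standard; on (i) the weight is 70, > 68, so (i) meets the standard.
  Stage III.1 carried; the burden remains with the borrower.
At Stage III.2 the borrower must meet a preponderance (weight is at least 54): on (j) the weight is 53, < 54, so (j) does not meet the standard; on (k) the weight is 51, < 54, so (k) does not meet the standard.
  Not every element is met, so the borrower fails to carry Stage III.2.
The analysis ends at Stage III.2; the lender prevails on this issue.
Per-issue: Issue I → borrower; Issue II → lender; Issue III → lender. The borrower must prevail on every issue; overall, the lender prevails.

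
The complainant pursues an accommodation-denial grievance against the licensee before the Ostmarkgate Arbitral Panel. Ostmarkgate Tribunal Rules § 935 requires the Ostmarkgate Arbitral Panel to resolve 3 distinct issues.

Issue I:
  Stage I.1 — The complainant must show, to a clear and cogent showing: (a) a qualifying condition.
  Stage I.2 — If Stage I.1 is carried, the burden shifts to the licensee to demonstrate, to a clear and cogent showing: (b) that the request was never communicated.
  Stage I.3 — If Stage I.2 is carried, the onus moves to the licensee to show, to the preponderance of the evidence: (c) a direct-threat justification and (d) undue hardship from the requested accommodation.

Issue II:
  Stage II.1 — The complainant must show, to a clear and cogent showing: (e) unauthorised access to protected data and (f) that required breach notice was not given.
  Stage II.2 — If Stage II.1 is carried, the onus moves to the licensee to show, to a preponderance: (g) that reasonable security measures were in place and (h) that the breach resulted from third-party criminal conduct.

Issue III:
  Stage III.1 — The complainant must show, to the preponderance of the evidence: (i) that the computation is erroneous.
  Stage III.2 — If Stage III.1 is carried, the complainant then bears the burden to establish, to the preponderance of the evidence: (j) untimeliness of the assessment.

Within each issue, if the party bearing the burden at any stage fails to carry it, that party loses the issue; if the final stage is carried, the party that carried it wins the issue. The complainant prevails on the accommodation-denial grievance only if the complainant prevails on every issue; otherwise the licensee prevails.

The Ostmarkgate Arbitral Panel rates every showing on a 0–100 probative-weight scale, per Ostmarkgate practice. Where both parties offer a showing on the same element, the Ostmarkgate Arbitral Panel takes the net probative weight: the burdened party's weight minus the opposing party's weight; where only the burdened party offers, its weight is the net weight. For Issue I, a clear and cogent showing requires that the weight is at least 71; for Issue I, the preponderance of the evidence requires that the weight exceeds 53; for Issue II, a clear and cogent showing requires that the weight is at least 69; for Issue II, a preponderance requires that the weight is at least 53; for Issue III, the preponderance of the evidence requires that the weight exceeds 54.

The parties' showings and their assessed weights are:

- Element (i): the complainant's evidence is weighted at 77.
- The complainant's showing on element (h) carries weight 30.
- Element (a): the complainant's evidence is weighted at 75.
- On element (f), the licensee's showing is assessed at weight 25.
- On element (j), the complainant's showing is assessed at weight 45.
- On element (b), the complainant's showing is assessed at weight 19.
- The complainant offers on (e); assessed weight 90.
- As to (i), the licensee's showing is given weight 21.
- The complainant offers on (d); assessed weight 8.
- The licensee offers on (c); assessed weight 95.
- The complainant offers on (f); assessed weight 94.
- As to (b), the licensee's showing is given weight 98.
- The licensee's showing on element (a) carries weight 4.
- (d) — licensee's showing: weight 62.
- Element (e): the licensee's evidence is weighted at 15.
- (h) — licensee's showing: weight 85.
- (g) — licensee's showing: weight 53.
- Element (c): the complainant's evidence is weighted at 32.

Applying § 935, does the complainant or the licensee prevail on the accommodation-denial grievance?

— Issue I —
At Stage I.1 the complainant must meet a clear and cogent showing (weight is at least 71): on (a) the weight is 75 less the opposing 4 gives net 71, which does reach 71, so (a) meets the standard.
  Stage I.1 is satisfied; the onus moves to the licensee.
At Stage I.2 the licensee must meet a clear and cogent showing (weight is at least 71): on (b) the weight is 98 less the opposing 19 gives net 79, which does reach 71, so (b) meets the standard.
  Stage I.2 is satisfied; the licensee continues to bear the burden.
At Stage I.3 the licensee must meet the preponderance of the evidence (weight exceeds 53): on (c) the weight is 95 less the opposing 32 gives net 63, > 53, so (c) meets the standard; on (d) the weight is 62 less the opposing 8 gives net 54, which does exceed 53, so (d) meets the standard.
  All elements met at the final stage.
All stages carried — the licensee prevails on this issue.
— Issue II —
Stage II.1 (complainant, a clear and cogent showing, weight is at least 69): (e) net 90−15=75 ≥ 69 — meets; (f) net 94−25=69 ≥ 69 — meets.
  Stage II.1 carried; the burden shifts to the licensee.
Stage II.2 (licensee, a preponderance, weight is at least 53): (g) 53 ≥ 53 — meets; (h) net 85−30=55 ≥ 53 — meets.
  The licensee carries the last stage.
With every stage satisfied, the licensee prevails on this issue.
— Issue III —
Stage III.1 (complainant, the preponderance of the evidence, weight exceeds 54): (i) net 77−21=56 > 54 — meets.
  Stage III.1 is satisfied; the complainant continues to bear the burden.
Stage III.2 (complainant, the preponderance of the evidence, weight exceeds 54): (j) 45 ≤ 54 — fails.
  Not every element is met, so the complainant fails to carry Stage III.2.
The licensee prevails on this issue.
Per-issue: Issue I → licensee; Issue II → licensee; Issue III → licensee. The complainant must prevail on every issue; overall, the licensee prevails.

licensee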